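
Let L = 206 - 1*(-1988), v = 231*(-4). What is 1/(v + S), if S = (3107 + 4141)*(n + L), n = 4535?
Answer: 1/48770868 ≈ 2.0504e-8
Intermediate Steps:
v = -924
L = 2194 (L = 206 + 1988 = 2194)
S = 48771792 (S = (3107 + 4141)*(4535 + 2194) = 7248*6729 = 48771792)
1/(v + S) = 1/(-924 + 48771792) = 1/48770868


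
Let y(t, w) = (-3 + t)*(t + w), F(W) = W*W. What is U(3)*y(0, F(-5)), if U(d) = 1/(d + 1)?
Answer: -75/4 ≈ -18.750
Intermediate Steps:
F(W) = W²
U(d) = 1/(1 + d)
U(3)*y(0, F(-5)) = (0² - 3*0 - 3*(-5)² + 0*(-5)²)/(1 + 3) = (0 + 0 - 3*25 + 0*25)/4 = (0 + 0 - 75 + 0)/4 = (¼)*(-75) = -75/4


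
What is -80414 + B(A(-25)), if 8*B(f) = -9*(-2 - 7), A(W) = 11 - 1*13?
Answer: -643231/8 ≈ -80404.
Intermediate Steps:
A(W) = -2 (A(W) = 11 - 13 = -2)
B(f) = 81/8 (B(f) = (-9*(-2 - 7))/8 = (-9*(-9))/8 = (⅛)*81 = 81/8)
-80414 + B(A(-25)) = -80414 + 81/8 = -643231/8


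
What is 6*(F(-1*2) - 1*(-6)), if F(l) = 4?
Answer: 60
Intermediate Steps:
6*(F(-1*2) - 1*(-6)) = 6*(4 - 1*(-6)) = 6*(4 + 6) = 6*10 = 60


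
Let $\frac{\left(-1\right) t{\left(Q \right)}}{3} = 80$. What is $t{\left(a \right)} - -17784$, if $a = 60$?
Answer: $17544$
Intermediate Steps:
$t{\left(Q \right)} = -240$ ($t{\left(Q \right)} = \left(-3\right) 80 = -240$)
$t{\left(a \right)} - -17784 = -240 - -17784 = -240 + 17784 = 17544$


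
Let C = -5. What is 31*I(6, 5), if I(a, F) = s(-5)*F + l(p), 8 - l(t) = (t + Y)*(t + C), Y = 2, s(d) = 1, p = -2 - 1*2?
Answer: -155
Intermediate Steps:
p = -4 (p = -2 - 2 = -4)
l(t) = 8 - (-5 + t)*(2 + t) (l(t) = 8 - (t + 2)*(t - 5) = 8 - (2 + t)*(-5 + t) = 8 - (-5 + t)*(2 + t))
I(a, F) = -10 + F (I(a, F) = 1*F + (18 - 1*(-4)² + 3*(-4)) = F + (18 - 1*16 - 12) = F + (18 - 16 - 12) = F - 10 = -10 + F)
31*I(6, 5) = 31*(-10 + 5) = 31*(-5) = -155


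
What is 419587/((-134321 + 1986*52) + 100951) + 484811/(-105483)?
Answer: 1481433857/1053353238 ≈ 1.4064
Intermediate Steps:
419587/((-134321 + 1986*52) + 100951) + 484811/(-105483) = 419587/((-134321 + 103272) + 100951) + 484811*(-1/105483) = 419587/(-31049 + 100951) - 484811/105483 = 419587/69902 - 484811/105483 = 419587*(1/69902) - 484811/105483 = 59941/9986 - 484811/105483 = 1481433857/1053353238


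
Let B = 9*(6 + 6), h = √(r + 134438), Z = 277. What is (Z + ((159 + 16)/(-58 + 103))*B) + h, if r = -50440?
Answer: 697 + √83998 ≈ 986.82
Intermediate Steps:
h = √83998 (h = √(-50440 + 134438) = √83998 ≈ 289.82)
B = 108 (B = 9*12 = 108)
(Z + ((159 + 16)/(-58 + 103))*B) + h = (277 + ((159 + 16)/(-58 + 103))*108) + √83998 = (277 + (175/45)*108) + √83998 = (277 + (175*(1/45))*108) + √83998 = (277 + (35/9)*108) + √83998 = (277 + 420) + √83998 = 697 + √83998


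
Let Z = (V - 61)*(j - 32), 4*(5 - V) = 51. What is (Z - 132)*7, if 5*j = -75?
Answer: 86779/4 ≈ 21695.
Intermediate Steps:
j = -15 (j = (⅕)*(-75) = -15)
V = -31/4 (V = 5 - ¼*51 = 5 - 51/4 = -31/4 ≈ -7.7500)
Z = 12925/4 (Z = (-31/4 - 61)*(-15 - 32) = -275/4*(-47) = 12925/4 ≈ 3231.3)
(Z - 132)*7 = (12925/4 - 132)*7 = (12397/4)*7 = 86779/4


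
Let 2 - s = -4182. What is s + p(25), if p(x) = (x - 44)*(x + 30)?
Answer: 3139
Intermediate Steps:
s = 4184 (s = 2 - 1*(-4182) = 2 + 4182 = 4184)
p(x) = (-44 + x)*(30 + x)
s + p(25) = 4184 + (-1320 + 25² - 14*25) = 4184 + (-1320 + 625 - 350) = 4184 - 1045 = 3139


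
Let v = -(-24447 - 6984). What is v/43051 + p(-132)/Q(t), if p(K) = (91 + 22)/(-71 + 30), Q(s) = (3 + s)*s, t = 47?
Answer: 3023512087/4147963850 ≈ 0.72891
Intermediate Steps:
Q(s) = s*(3 + s)
p(K) = -113/41 (p(K) = 113/(-41) = 113*(-1/41) = -113/41)
v = 31431 (v = -1*(-31431) = 31431)
v/43051 + p(-132)/Q(t) = 31431/43051 - 113*1/(47*(3 + 47))/41 = 31431*(1/43051) - 113/(41*(47*50)) = 31431/43051 - 113/41/2350 = 31431/43051 - 113/41*1/2350 = 31431/43051 - 113/96350 = 3023512087/4147963850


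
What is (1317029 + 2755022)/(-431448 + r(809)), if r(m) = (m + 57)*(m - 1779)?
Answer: -4072051/1271468 ≈ -3.2026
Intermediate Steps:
r(m) = (-1779 + m)*(57 + m) (r(m) = (57 + m)*(-1779 + m) = (-1779 + m)*(57 + m))
(1317029 + 2755022)/(-431448 + r(809)) = (1317029 + 2755022)/(-431448 + (-101403 + 809² - 1722*809)) = 4072051/(-431448 + (-101403 + 654481 - 1393098)) = 4072051/(-431448 - 840020) = 4072051/(-1271468) = 4072051*(-1/1271468) = -4072051/1271468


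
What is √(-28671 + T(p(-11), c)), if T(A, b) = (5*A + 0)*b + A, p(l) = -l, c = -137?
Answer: I*√36195 ≈ 190.25*I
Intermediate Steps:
T(A, b) = A + 5*A*b (T(A, b) = (5*A)*b + A = 5*A*b + A = A + 5*A*b)
√(-28671 + T(p(-11), c)) = √(-28671 + (-1*(-11))*(1 + 5*(-137))) = √(-28671 + 11*(1 - 685)) = √(-28671 + 11*(-684)) = √(-28671 - 7524) = √(-36195) = I*√36195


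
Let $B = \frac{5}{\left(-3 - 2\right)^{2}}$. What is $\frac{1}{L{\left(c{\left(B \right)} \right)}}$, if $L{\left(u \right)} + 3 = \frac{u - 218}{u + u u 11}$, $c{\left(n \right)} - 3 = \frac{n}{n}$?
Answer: $- \frac{90}{377} \approx -0.23873$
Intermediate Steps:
$B = \frac{1}{5}$ ($B = \frac{5}{\left(-5\right)^{2}} = \frac{5}{25} = 5 \cdot \frac{1}{25} = \frac{1}{5} \approx 0.2$)
$c{\left(n \right)} = 4$ ($c{\left(n \right)} = 3 + \frac{n}{n} = 3 + 1 = 4$)
$L{\left(u \right)} = -3 + \frac{-218 + u}{u + 11 u^{2}}$ ($L{\left(u \right)} = -3 + \frac{u - 218}{u + u u 11} = -3 + \frac{-218 + u}{u + u^{2} \cdot 11} = -3 + \frac{-218 + u}{u + 11 u^{2}}$)
$\frac{1}{L{\left(c{\left(B \right)} \right)}} = \frac{1}{\frac{1}{4} \frac{1}{1 + 11 \cdot 4} \left(-218 - 33 \cdot 4^{2} - 8\right)} = \frac{1}{\frac{1}{4} \frac{1}{1 + 44} \left(-218 - 528 - 8\right)} = \frac{1}{\frac{1}{4} \cdot \frac{1}{45} \left(-218 - 528 - 8\right)} = \frac{1}{\frac{1}{4} \cdot \frac{1}{45} \left(-754\right)} = \frac{1}{- \frac{377}{90}} = - \frac{90}{377}$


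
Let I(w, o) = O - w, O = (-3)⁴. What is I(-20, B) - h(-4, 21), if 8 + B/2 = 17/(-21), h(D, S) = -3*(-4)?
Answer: 89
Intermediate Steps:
O = 81
h(D, S) = 12
B = -370/21 (B = -16 + 2*(17/(-21)) = -16 + 2*(17*(-1/21)) = -16 + 2*(-17/21) = -16 - 34/21 = -370/21 ≈ -17.619)
I(w, o) = 81 - w
I(-20, B) - h(-4, 21) = (81 - 1*(-20)) - 1*12 = (81 + 20) - 12 = 101 - 12 = 89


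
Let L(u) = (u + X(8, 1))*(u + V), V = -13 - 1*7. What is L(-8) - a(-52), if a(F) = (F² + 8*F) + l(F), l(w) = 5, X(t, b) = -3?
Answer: -1985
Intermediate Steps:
V = -20 (V = -13 - 7 = -20)
L(u) = (-20 + u)*(-3 + u) (L(u) = (u - 3)*(u - 20) = (-3 + u)*(-20 + u) = (-20 + u)*(-3 + u))
a(F) = 5 + F² + 8*F (a(F) = (F² + 8*F) + 5 = 5 + F² + 8*F)
L(-8) - a(-52) = (60 + (-8)² - 23*(-8)) - (5 + (-52)² + 8*(-52)) = (60 + 64 + 184) - (5 + 2704 - 416) = 308 - 1*2293 = 308 - 2293 = -1985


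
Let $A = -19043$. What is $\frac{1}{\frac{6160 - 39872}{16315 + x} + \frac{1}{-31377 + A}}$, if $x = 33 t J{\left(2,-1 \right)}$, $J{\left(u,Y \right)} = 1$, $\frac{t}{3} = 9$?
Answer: $- \frac{61966180}{121412589} \approx -0.51038$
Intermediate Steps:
$t = 27$ ($t = 3 \cdot 9 = 27$)
$x = 891$ ($x = 33 \cdot 27 \cdot 1 = 891 \cdot 1 = 891$)
$\frac{1}{\frac{6160 - 39872}{16315 + x} + \frac{1}{-31377 + A}} = \frac{1}{\frac{6160 - 39872}{16315 + 891} + \frac{1}{-31377 - 19043}} = \frac{1}{- \frac{33712}{17206} + \frac{1}{-50420}} = \frac{1}{\left(-33712\right) \frac{1}{17206} - \frac{1}{50420}} = \frac{1}{- \frac{2408}{1229} - \frac{1}{50420}} = \frac{1}{- \frac{121412589}{61966180}} = - \frac{61966180}{121412589}$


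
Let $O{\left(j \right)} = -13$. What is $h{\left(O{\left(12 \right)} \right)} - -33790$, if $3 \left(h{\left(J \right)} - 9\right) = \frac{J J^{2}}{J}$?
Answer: $\frac{101566}{3} \approx 33855.0$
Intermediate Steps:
$h{\left(J \right)} = 9 + \frac{J^{2}}{3}$ ($h{\left(J \right)} = 9 + \frac{J J^{2} \frac{1}{J}}{3} = 9 + \frac{J^{3} \frac{1}{J}}{3} = 9 + \frac{J^{2}}{3}$)
$h{\left(O{\left(12 \right)} \right)} - -33790 = \left(9 + \frac{\left(-13\right)^{2}}{3}\right) - -33790 = \left(9 + \frac{1}{3} \cdot 169\right) + 33790 = \left(9 + \frac{169}{3}\right) + 33790 = \frac{196}{3} + 33790 = \frac{101566}{3}$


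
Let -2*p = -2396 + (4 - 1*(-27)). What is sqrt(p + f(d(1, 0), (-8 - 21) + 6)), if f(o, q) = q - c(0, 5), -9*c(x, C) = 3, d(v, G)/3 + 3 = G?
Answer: sqrt(41754)/6 ≈ 34.056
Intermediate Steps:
d(v, G) = -9 + 3*G
c(x, C) = -1/3 (c(x, C) = -1/9*3 = -1/3)
p = 2365/2 (p = -(-2396 + (4 - 1*(-27)))/2 = -(-2396 + (4 + 27))/2 = -(-2396 + 31)/2 = -1/2*(-2365) = 2365/2 ≈ 1182.5)
f(o, q) = 1/3 + q (f(o, q) = q - 1*(-1/3) = q + 1/3 = 1/3 + q)
sqrt(p + f(d(1, 0), (-8 - 21) + 6)) = sqrt(2365/2 + (1/3 + ((-8 - 21) + 6))) = sqrt(2365/2 + (1/3 + (-29 + 6))) = sqrt(2365/2 + (1/3 - 23)) = sqrt(2365/2 - 68/3) = sqrt(6959/6) = sqrt(41754)/6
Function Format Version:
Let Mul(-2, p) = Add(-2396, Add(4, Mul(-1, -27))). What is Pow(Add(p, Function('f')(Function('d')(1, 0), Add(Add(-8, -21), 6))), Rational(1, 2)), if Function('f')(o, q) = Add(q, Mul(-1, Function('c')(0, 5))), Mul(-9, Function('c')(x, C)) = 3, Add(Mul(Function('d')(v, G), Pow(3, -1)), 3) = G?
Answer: Mul(Rational(1, 6), Pow(41754, Rational(1, 2))) ≈ 34.056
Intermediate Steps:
Function('d')(v, G) = Add(-9, Mul(3, G))
Function('c')(x, C) = Rational(-1, 3) (Function('c')(x, C) = Mul(Rational(-1, 9), 3) = Rational(-1, 3))
p = Rational(2365, 2) (p = Mul(Rational(-1, 2), Add(-2396, Add(4, Mul(-1, -27)))) = Mul(Rational(-1, 2), Add(-2396, Add(4, 27))) = Mul(Rational(-1, 2), Add(-2396, 31)) = Mul(Rational(-1, 2), -2365) = Rational(2365, 2) ≈ 1182.5)
Function('f')(o, q) = Add(Rational(1, 3), q) (Function('f')(o, q) = Add(q, Mul(-1, Rational(-1, 3))) = Add(q, Rational(1, 3)) = Add(Rational(1, 3), q))
Pow(Add(p, Function('f')(Function('d')(1, 0), Add(Add(-8, -21), 6))), Rational(1, 2)) = Pow(Add(Rational(2365, 2), Add(Rational(1, 3), Add(Add(-8, -21), 6))), Rational(1, 2)) = Pow(Add(Rational(2365, 2), Add(Rational(1, 3), Add(-29, 6))), Rational(1, 2)) = Pow(Add(Rational(2365, 2), Add(Rational(1, 3), -23)), Rational(1, 2)) = Pow(Add(Rational(2365, 2), Rational(-68, 3)), Rational(1, 2)) = Pow(Rational(6959, 6), Rational(1, 2)) = Mul(Rational(1, 6), Pow(41754, Rational(1, 2)))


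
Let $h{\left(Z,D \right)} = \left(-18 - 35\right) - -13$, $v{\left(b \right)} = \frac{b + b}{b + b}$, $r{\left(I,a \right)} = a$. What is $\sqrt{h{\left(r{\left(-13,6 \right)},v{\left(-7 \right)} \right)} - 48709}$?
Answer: $41 i \sqrt{29} \approx 220.79 i$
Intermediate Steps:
$v{\left(b \right)} = 1$ ($v{\left(b \right)} = \frac{2 b}{2 b} = 2 b \frac{1}{2 b} = 1$)
$h{\left(Z,D \right)} = -40$ ($h{\left(Z,D \right)} = -53 + \left(-23 + 36\right) = -53 + 13 = -40$)
$\sqrt{h{\left(r{\left(-13,6 \right)},v{\left(-7 \right)} \right)} - 48709} = \sqrt{-40 - 48709} = \sqrt{-48749} = 41 i \sqrt{29}$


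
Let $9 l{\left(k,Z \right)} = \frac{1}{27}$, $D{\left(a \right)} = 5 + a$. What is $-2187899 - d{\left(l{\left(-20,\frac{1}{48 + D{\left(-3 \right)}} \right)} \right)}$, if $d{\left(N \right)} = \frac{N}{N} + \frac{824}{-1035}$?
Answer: $- \frac{2264475676}{1035} \approx -2.1879 \cdot 10^{6}$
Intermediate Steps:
$l{\left(k,Z \right)} = \frac{1}{243}$ ($l{\left(k,Z \right)} = \frac{1}{9 \cdot 27} = \frac{1}{9} \cdot \frac{1}{27} = \frac{1}{243}$)
$d{\left(N \right)} = \frac{211}{1035}$ ($d{\left(N \right)} = 1 + 824 \left(- \frac{1}{1035}\right) = 1 - \frac{824}{1035} = \frac{211}{1035}$)
$-2187899 - d{\left(l{\left(-20,\frac{1}{48 + D{\left(-3 \right)}} \right)} \right)} = -2187899 - \frac{211}{1035} = - \frac{2264475676}{1035}$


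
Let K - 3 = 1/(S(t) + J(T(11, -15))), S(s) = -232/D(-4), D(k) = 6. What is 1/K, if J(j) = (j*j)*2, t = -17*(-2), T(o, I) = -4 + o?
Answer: 178/537 ≈ 0.33147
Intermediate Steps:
t = 34
S(s) = -116/3 (S(s) = -232/6 = -232*⅙ = -116/3)
J(j) = 2*j² (J(j) = j²*2 = 2*j²)
K = 537/178 (K = 3 + 1/(-116/3 + 2*(-4 + 11)²) = 3 + 1/(-116/3 + 2*7²) = 3 + 1/(-116/3 + 2*49) = 3 + 1/(-116/3 + 98) = 3 + 1/(178/3) = 3 + 3/178 = 537/178 ≈ 3.0169)
1/K = 1/(537/178) = 178/537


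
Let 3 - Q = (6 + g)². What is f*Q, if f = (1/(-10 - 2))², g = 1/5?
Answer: -443/1800 ≈ -0.24611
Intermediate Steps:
g = ⅕ ≈ 0.20000
Q = -886/25 (Q = 3 - (6 + ⅕)² = 3 - (31/5)² = 3 - 1*961/25 = 3 - 961/25 = -886/25 ≈ -35.440)
f = 1/144 (f = (1/(-12))² = (-1/12)² = 1/144 ≈ 0.0069444)
f*Q = (1/144)*(-886/25) = -443/1800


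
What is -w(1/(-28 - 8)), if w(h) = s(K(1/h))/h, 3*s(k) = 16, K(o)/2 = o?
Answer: 192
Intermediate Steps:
K(o) = 2*o
s(k) = 16/3 (s(k) = (1/3)*16 = 16/3)
w(h) = 16/(3*h)
-w(1/(-28 - 8)) = -16/(3*(1/(-28 - 8))) = -16/(3*(1/(-36))) = -16/(3*(-1/36)) = -16*(-36)/3 = -1*(-192) = 192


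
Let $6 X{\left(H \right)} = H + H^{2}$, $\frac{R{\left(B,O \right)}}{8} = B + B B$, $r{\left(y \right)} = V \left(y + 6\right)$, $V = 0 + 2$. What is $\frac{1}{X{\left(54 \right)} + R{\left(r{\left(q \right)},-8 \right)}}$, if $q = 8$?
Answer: $\frac{1}{6991} \approx 0.00014304$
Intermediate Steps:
$V = 2$
$r{\left(y \right)} = 12 + 2 y$ ($r{\left(y \right)} = 2 \left(y + 6\right) = 2 \left(6 + y\right) = 12 + 2 y$)
$R{\left(B,O \right)} = 8 B + 8 B^{2}$ ($R{\left(B,O \right)} = 8 \left(B + B B\right) = 8 \left(B + B^{2}\right) = 8 B + 8 B^{2}$)
$X{\left(H \right)} = \frac{H}{6} + \frac{H^{2}}{6}$ ($X{\left(H \right)} = \frac{H + H^{2}}{6} = \frac{H}{6} + \frac{H^{2}}{6}$)
$\frac{1}{X{\left(54 \right)} + R{\left(r{\left(q \right)},-8 \right)}} = \frac{1}{\frac{1}{6} \cdot 54 \left(1 + 54\right) + 8 \left(12 + 2 \cdot 8\right) \left(1 + \left(12 + 2 \cdot 8\right)\right)} = \frac{1}{\frac{1}{6} \cdot 54 \cdot 55 + 8 \left(12 + 16\right) \left(1 + \left(12 + 16\right)\right)} = \frac{1}{495 + 8 \cdot 28 \left(1 + 28\right)} = \frac{1}{495 + 8 \cdot 28 \cdot 29} = \frac{1}{495 + 6496} = \frac{1}{6991}$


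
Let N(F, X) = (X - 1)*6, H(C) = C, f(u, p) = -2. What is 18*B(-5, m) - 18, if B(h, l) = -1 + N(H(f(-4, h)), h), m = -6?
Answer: -684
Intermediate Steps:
N(F, X) = -6 + 6*X (N(F, X) = (-1 + X)*6 = -6 + 6*X)
B(h, l) = -7 + 6*h (B(h, l) = -1 + (-6 + 6*h) = -7 + 6*h)
18*B(-5, m) - 18 = 18*(-7 + 6*(-5)) - 18 = 18*(-7 - 30) - 18 = 18*(-37) - 18 = -666 - 18 = -684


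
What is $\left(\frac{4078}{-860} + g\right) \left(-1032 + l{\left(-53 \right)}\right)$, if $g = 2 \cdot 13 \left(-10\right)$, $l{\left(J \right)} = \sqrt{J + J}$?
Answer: $\frac{1366068}{5} - \frac{113839 i \sqrt{106}}{430} \approx 2.7321 \cdot 10^{5} - 2725.7 i$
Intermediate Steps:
$l{\left(J \right)} = \sqrt{2} \sqrt{J}$ ($l{\left(J \right)} = \sqrt{2 J} = \sqrt{2} \sqrt{J}$)
$g = -260$ ($g = 26 \left(-10\right) = -260$)
$\left(\frac{4078}{-860} + g\right) \left(-1032 + l{\left(-53 \right)}\right) = \left(\frac{4078}{-860} - 260\right) \left(-1032 + \sqrt{2} \sqrt{-53}\right) = \left(4078 \left(- \frac{1}{860}\right) - 260\right) \left(-1032 + \sqrt{2} i \sqrt{53}\right) = \left(- \frac{2039}{430} - 260\right) \left(-1032 + i \sqrt{106}\right) = - \frac{113839 \left(-1032 + i \sqrt{106}\right)}{430} = \frac{1366068}{5} - \frac{113839 i \sqrt{106}}{430}$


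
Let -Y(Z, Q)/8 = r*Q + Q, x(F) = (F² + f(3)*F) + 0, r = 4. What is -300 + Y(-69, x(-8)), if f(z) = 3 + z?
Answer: -940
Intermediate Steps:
x(F) = F² + 6*F (x(F) = (F² + (3 + 3)*F) + 0 = (F² + 6*F) + 0 = F² + 6*F)
Y(Z, Q) = -40*Q (Y(Z, Q) = -8*(4*Q + Q) = -40*Q)
-300 + Y(-69, x(-8)) = -300 - (-320)*(6 - 8) = -300 - (-320)*(-2) = -300 - 40*16 = -300 - 640 = -940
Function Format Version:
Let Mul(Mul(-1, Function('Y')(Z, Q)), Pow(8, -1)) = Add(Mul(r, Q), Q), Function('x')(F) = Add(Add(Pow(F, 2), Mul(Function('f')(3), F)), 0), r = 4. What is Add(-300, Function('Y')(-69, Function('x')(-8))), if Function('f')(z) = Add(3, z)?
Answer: -940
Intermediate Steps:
Function('x')(F) = Add(Pow(F, 2), Mul(6, F)) (Function('x')(F) = Add(Add(Pow(F, 2), Mul(Add(3, 3), F)), 0) = Add(Add(Pow(F, 2), Mul(6, F)), 0) = Add(Pow(F, 2), Mul(6, F)))
Function('Y')(Z, Q) = Mul(-40, Q) (Function('Y')(Z, Q) = Mul(-8, Add(Mul(4, Q), Q)) = Mul(-8, Mul(5, Q)) = Mul(-40, Q))
Add(-300, Function('Y')(-69, Function('x')(-8))) = Add(-300, Mul(-40, Mul(-8, Add(6, -8)))) = Add(-300, Mul(-40, Mul(-8, -2))) = Add(-300, Mul(-40, 16)) = Add(-300, -640) = -940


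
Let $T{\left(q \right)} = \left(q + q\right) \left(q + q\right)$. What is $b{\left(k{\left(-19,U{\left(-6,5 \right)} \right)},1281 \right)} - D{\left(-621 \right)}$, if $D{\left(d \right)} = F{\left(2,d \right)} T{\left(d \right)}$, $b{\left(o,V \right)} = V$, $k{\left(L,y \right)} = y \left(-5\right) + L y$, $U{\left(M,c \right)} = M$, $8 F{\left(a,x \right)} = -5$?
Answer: $\frac{1930767}{2} \approx 9.6538 \cdot 10^{5}$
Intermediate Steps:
$F{\left(a,x \right)} = - \frac{5}{8}$ ($F{\left(a,x \right)} = \frac{1}{8} \left(-5\right) = - \frac{5}{8}$)
$k{\left(L,y \right)} = - 5 y + L y$
$T{\left(q \right)} = 4 q^{2}$ ($T{\left(q \right)} = 2 q 2 q = 4 q^{2}$)
$D{\left(d \right)} = - \frac{5 d^{2}}{2}$ ($D{\left(d \right)} = - \frac{5 \cdot 4 d^{2}}{8} = - \frac{5 d^{2}}{2}$)
$b{\left(k{\left(-19,U{\left(-6,5 \right)} \right)},1281 \right)} - D{\left(-621 \right)} = 1281 - - \frac{5 \left(-621\right)^{2}}{2} = 1281 - \left(- \frac{5}{2}\right) 385641 = 1281 - - \frac{1928205}{2} = 1281 + \frac{1928205}{2} = \frac{1930767}{2}$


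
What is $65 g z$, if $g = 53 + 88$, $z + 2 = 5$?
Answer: $27495$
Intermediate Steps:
$z = 3$ ($z = -2 + 5 = 3$)
$g = 141$
$65 g z = 65 \cdot 141 \cdot 3 = 9165 \cdot 3 = 27495$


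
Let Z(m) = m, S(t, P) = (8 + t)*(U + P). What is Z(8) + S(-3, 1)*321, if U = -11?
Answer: -16042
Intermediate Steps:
S(t, P) = (-11 + P)*(8 + t) (S(t, P) = (8 + t)*(-11 + P) = (-11 + P)*(8 + t))
Z(8) + S(-3, 1)*321 = 8 + (-88 - 11*(-3) + 8*1 + 1*(-3))*321 = 8 + (-88 + 33 + 8 - 3)*321 = 8 - 50*321 = 8 - 16050 = -16042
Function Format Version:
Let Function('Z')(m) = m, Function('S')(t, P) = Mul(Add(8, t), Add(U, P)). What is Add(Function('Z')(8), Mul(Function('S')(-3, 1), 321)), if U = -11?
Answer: -16042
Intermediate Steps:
Function('S')(t, P) = Mul(Add(-11, P), Add(8, t)) (Function('S')(t, P) = Mul(Add(8, t), Add(-11, P)) = Mul(Add(-11, P), Add(8, t)))
Add(Function('Z')(8), Mul(Function('S')(-3, 1), 321)) = Add(8, Mul(Add(-88, Mul(-11, -3), Mul(8, 1), Mul(1, -3)), 321)) = Add(8, Mul(Add(-88, 33, 8, -3), 321)) = Add(8, Mul(-50, 321)) = Add(8, -16050) = -16042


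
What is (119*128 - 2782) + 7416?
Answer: 19866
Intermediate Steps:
(119*128 - 2782) + 7416 = (15232 - 2782) + 7416 = 12450 + 7416 = 19866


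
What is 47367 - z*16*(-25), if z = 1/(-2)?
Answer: 47167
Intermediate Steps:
z = -1/2 ≈ -0.50000
47367 - z*16*(-25) = 47367 - (-1/2*16)*(-25) = 47367 - (-8)*(-25) = 47367 - 1*200 = 47367 - 200 = 47167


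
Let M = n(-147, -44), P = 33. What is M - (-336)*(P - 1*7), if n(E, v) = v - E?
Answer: 8839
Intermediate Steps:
M = 103 (M = -44 - 1*(-147) = -44 + 147 = 103)
M - (-336)*(P - 1*7) = 103 - (-336)*(33 - 1*7) = 103 - (-336)*(33 - 7) = 103 - (-336)*26 = 103 - 1*(-8736) = 103 + 8736 = 8839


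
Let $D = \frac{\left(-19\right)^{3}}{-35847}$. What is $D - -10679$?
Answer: $\frac{382816972}{35847} \approx 10679.0$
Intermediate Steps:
$D = \frac{6859}{35847}$ ($D = \left(-6859\right) \left(- \frac{1}{35847}\right) = \frac{6859}{35847} \approx 0.19134$)
$D - -10679 = \frac{6859}{35847} - -10679 = \frac{6859}{35847} + 10679 = \frac{382816972}{35847}$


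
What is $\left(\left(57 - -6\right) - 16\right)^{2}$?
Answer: $2209$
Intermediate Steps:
$\left(\left(57 - -6\right) - 16\right)^{2} = \left(\left(57 + 6\right) - 16\right)^{2} = \left(63 - 16\right)^{2} = 47^{2} = 2209$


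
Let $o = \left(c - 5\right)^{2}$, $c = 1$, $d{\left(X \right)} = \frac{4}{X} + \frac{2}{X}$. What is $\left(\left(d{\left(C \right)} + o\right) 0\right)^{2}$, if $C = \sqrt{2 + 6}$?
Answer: $0$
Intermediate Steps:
$C = 2 \sqrt{2}$ ($C = \sqrt{8} = 2 \sqrt{2} \approx 2.8284$)
$d{\left(X \right)} = \frac{6}{X}$
$o = 16$ ($o = \left(1 - 5\right)^{2} = \left(-4\right)^{2} = 16$)
$\left(\left(d{\left(C \right)} + o\right) 0\right)^{2} = \left(\left(\frac{6}{2 \sqrt{2}} + 16\right) 0\right)^{2} = \left(\left(6 \frac{\sqrt{2}}{4} + 16\right) 0\right)^{2} = \left(\left(\frac{3 \sqrt{2}}{2} + 16\right) 0\right)^{2} = \left(\left(16 + \frac{3 \sqrt{2}}{2}\right) 0\right)^{2} = 0^{2} = 0$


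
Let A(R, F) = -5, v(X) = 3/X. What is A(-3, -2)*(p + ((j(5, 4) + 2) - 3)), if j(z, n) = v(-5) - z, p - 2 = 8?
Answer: -17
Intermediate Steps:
p = 10 (p = 2 + 8 = 10)
j(z, n) = -3/5 - z (j(z, n) = 3/(-5) - z = 3*(-1/5) - z = -3/5 - z)
A(-3, -2)*(p + ((j(5, 4) + 2) - 3)) = -5*(10 + (((-3/5 - 1*5) + 2) - 3)) = -5*(10 + (((-3/5 - 5) + 2) - 3)) = -5*(10 + ((-28/5 + 2) - 3)) = -5*(10 + (-18/5 - 3)) = -5*(10 - 33/5) = -5*17/5 = -17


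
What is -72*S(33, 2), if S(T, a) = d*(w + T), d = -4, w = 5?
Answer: 10944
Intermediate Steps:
S(T, a) = -20 - 4*T (S(T, a) = -4*(5 + T) = -20 - 4*T)
-72*S(33, 2) = -72*(-20 - 4*33) = -72*(-20 - 132) = -72*(-152) = 10944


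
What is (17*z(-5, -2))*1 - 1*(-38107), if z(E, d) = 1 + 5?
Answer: 38209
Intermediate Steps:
z(E, d) = 6
(17*z(-5, -2))*1 - 1*(-38107) = (17*6)*1 - 1*(-38107) = 102*1 + 38107 = 102 + 38107 = 38209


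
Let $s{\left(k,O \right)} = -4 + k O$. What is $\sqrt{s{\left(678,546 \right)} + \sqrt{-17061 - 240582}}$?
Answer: $\sqrt{370184 + 3 i \sqrt{28627}} \approx 608.43 + 0.417 i$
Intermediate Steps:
$s{\left(k,O \right)} = -4 + O k$
$\sqrt{s{\left(678,546 \right)} + \sqrt{-17061 - 240582}} = \sqrt{\left(-4 + 546 \cdot 678\right) + \sqrt{-17061 - 240582}} = \sqrt{\left(-4 + 370188\right) + \sqrt{-257643}} = \sqrt{370184 + 3 i \sqrt{28627}}$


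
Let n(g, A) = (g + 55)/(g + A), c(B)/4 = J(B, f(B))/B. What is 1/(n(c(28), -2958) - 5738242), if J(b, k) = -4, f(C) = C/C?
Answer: -20710/118838992201 ≈ -1.7427e-7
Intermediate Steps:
f(C) = 1
c(B) = -16/B (c(B) = 4*(-4/B) = -16/B)
n(g, A) = (55 + g)/(A + g)
1/(n(c(28), -2958) - 5738242) = 1/((55 - 16/28)/(-2958 - 16/28) - 5738242) = 1/((55 - 16*1/28)/(-2958 - 16*1/28) - 5738242) = 1/((55 - 4/7)/(-2958 - 4/7) - 5738242) = 1/((381/7)/(-20710/7) - 5738242) = 1/(-7/20710*381/7 - 5738242) = 1/(-381/20710 - 5738242) = 1/(-118838992201/20710) = -20710/118838992201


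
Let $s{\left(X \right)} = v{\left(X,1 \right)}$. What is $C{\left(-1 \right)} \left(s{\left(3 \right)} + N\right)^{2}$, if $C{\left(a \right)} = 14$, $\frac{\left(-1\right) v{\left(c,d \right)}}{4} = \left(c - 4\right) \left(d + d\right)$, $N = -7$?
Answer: $14$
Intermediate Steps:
$v{\left(c,d \right)} = - 8 d \left(-4 + c\right)$ ($v{\left(c,d \right)} = - 4 \left(c - 4\right) \left(d + d\right) = - 4 \left(-4 + c\right) 2 d = - 4 \cdot 2 d \left(-4 + c\right) = - 8 d \left(-4 + c\right)$)
$s{\left(X \right)} = 32 - 8 X$ ($s{\left(X \right)} = 8 \cdot 1 \left(4 - X\right) = 32 - 8 X$)
$C{\left(-1 \right)} \left(s{\left(3 \right)} + N\right)^{2} = 14 \left(\left(32 - 24\right) - 7\right)^{2} = 14 \left(8 - 7\right)^{2} = 14 \cdot 1^{2} = 14 \cdot 1 = 14$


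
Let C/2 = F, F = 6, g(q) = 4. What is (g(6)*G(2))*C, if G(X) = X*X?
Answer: 192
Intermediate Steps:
G(X) = X**2
C = 12 (C = 2*6 = 12)
(g(6)*G(2))*C = (4*2**2)*12 = (4*4)*12 = 16*12 = 192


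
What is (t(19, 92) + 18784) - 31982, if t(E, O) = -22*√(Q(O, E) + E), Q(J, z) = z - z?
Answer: -13198 - 22*√19 ≈ -13294.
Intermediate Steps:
Q(J, z) = 0
t(E, O) = -22*√E (t(E, O) = -22*√(0 + E) = -22*√E)
(t(19, 92) + 18784) - 31982 = (-22*√19 + 18784) - 31982 = (18784 - 22*√19) - 31982 = -13198 - 22*√19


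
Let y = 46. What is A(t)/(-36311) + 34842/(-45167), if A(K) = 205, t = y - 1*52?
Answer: -1274407097/1640058937 ≈ -0.77705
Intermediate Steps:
t = -6 (t = 46 - 1*52 = 46 - 52 = -6)
A(t)/(-36311) + 34842/(-45167) = 205/(-36311) + 34842/(-45167) = 205*(-1/36311) + 34842*(-1/45167) = -205/36311 - 34842/45167 = -1274407097/1640058937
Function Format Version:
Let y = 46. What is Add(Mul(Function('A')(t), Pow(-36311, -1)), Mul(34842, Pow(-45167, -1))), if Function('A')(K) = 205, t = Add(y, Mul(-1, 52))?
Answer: Rational(-1274407097, 1640058937) ≈ -0.77705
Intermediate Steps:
t = -6 (t = Add(46, Mul(-1, 52)) = Add(46, -52) = -6)
Add(Mul(Function('A')(t), Pow(-36311, -1)), Mul(34842, Pow(-45167, -1))) = Add(Mul(205, Pow(-36311, -1)), Mul(34842, Pow(-45167, -1))) = Add(Mul(205, Rational(-1, 36311)), Mul(34842, Rational(-1, 45167))) = Add(Rational(-205, 36311), Rational(-34842, 45167)) = Rational(-1274407097, 1640058937)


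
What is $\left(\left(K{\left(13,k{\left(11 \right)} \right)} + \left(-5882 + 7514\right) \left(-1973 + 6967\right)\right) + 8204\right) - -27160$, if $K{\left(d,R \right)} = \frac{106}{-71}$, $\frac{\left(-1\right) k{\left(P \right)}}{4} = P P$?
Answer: $\frac{581175506}{71} \approx 8.1856 \cdot 10^{6}$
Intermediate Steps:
$k{\left(P \right)} = - 4 P^{2}$ ($k{\left(P \right)} = - 4 P P = - 4 P^{2}$)
$K{\left(d,R \right)} = - \frac{106}{71}$ ($K{\left(d,R \right)} = 106 \left(- \frac{1}{71}\right) = - \frac{106}{71}$)
$\left(\left(K{\left(13,k{\left(11 \right)} \right)} + \left(-5882 + 7514\right) \left(-1973 + 6967\right)\right) + 8204\right) - -27160 = \left(\left(- \frac{106}{71} + \left(-5882 + 7514\right) \left(-1973 + 6967\right)\right) + 8204\right) - -27160 = \left(\left(- \frac{106}{71} + 1632 \cdot 4994\right) + 8204\right) + 27160 = \left(\left(- \frac{106}{71} + 8150208\right) + 8204\right) + 27160 = \left(\frac{578664662}{71} + 8204\right) + 27160 = \frac{579247146}{71} + 27160 = \frac{581175506}{71}$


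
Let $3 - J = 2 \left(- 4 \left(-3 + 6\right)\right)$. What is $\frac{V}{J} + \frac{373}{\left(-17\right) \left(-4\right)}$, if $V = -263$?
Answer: $- \frac{7813}{1836} \approx -4.2554$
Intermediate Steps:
$J = 27$ ($J = 3 - 2 \left(- 4 \left(-3 + 6\right)\right) = 3 - 2 \left(\left(-4\right) 3\right) = 3 - 2 \left(-12\right) = 3 - -24 = 3 + 24 = 27$)
$\frac{V}{J} + \frac{373}{\left(-17\right) \left(-4\right)} = - \frac{263}{27} + \frac{373}{\left(-17\right) \left(-4\right)} = \left(-263\right) \frac{1}{27} + \frac{373}{68} = - \frac{263}{27} + 373 \cdot \frac{1}{68} = - \frac{263}{27} + \frac{373}{68} = - \frac{7813}{1836}$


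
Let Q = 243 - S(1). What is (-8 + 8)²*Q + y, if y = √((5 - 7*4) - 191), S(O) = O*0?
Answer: I*√214 ≈ 14.629*I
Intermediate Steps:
S(O) = 0
Q = 243 (Q = 243 - 1*0 = 243 + 0 = 243)
y = I*√214 (y = √((5 - 28) - 191) = √(-23 - 191) = √(-214) = I*√214 ≈ 14.629*I)
(-8 + 8)²*Q + y = (-8 + 8)²*243 + I*√214 = 0²*243 + I*√214 = 0*243 + I*√214 = 0 + I*√214 = I*√214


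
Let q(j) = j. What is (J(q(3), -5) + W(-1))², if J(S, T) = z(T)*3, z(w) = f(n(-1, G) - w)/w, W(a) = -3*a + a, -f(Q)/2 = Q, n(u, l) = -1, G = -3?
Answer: 1156/25 ≈ 46.240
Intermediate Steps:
f(Q) = -2*Q
W(a) = -2*a
z(w) = (2 + 2*w)/w (z(w) = (-2*(-1 - w))/w = (2 + 2*w)/w)
J(S, T) = 6 + 6/T (J(S, T) = (2 + 2/T)*3 = 6 + 6/T)
(J(q(3), -5) + W(-1))² = ((6 + 6/(-5)) - 2*(-1))² = ((6 + 6*(-⅕)) + 2)² = ((6 - 6/5) + 2)² = (24/5 + 2)² = (34/5)² = 1156/25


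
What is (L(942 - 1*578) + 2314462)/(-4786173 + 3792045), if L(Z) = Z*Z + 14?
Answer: -611743/248532 ≈ -2.4614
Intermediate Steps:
L(Z) = 14 + Z² (L(Z) = Z² + 14 = 14 + Z²)
(L(942 - 1*578) + 2314462)/(-4786173 + 3792045) = ((14 + (942 - 1*578)²) + 2314462)/(-4786173 + 3792045) = ((14 + (942 - 578)²) + 2314462)/(-994128) = ((14 + 364²) + 2314462)*(-1/994128) = ((14 + 132496) + 2314462)*(-1/994128) = (132510 + 2314462)*(-1/994128) = 2446972*(-1/994128) = -611743/248532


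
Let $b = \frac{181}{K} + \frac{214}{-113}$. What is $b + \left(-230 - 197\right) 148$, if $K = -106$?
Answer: $- \frac{757004825}{11978} \approx -63200.0$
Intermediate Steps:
$b = - \frac{43137}{11978}$ ($b = \frac{181}{-106} + \frac{214}{-113} = 181 \left(- \frac{1}{106}\right) + 214 \left(- \frac{1}{113}\right) = - \frac{181}{106} - \frac{214}{113} = - \frac{43137}{11978} \approx -3.6014$)
$b + \left(-230 - 197\right) 148 = - \frac{43137}{11978} + \left(-230 - 197\right) 148 = - \frac{43137}{11978} - 63196 = - \frac{757004825}{11978}$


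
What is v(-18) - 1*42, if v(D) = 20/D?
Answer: -388/9 ≈ -43.111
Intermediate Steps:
v(-18) - 1*42 = 20/(-18) - 1*42 = 20*(-1/18) - 42 = -10/9 - 42 = -388/9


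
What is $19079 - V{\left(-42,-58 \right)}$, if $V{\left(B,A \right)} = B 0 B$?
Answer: $19079$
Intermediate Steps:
$V{\left(B,A \right)} = 0$ ($V{\left(B,A \right)} = B 0 = 0$)
$19079 - V{\left(-42,-58 \right)} = 19079 - 0 = 19079 + 0 = 19079$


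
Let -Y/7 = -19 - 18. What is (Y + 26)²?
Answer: 81225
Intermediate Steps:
Y = 259 (Y = -7*(-19 - 18) = -7*(-37) = 259)
(Y + 26)² = (259 + 26)² = 285² = 81225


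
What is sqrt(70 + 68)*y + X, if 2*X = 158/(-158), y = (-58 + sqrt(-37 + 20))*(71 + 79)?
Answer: -1/2 - 150*sqrt(138)*(58 - I*sqrt(17)) ≈ -1.022e+5 + 7265.3*I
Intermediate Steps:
y = -8700 + 150*I*sqrt(17) (y = (-58 + sqrt(-17))*150 = (-58 + I*sqrt(17))*150 = -8700 + 150*I*sqrt(17) ≈ -8700.0 + 618.47*I)
X = -1/2 (X = (158/(-158))/2 = (158*(-1/158))/2 = (1/2)*(-1) = -1/2 ≈ -0.50000)
sqrt(70 + 68)*y + X = sqrt(70 + 68)*(-8700 + 150*I*sqrt(17)) - 1/2 = sqrt(138)*(-8700 + 150*I*sqrt(17)) - 1/2 = -1/2 + sqrt(138)*(-8700 + 150*I*sqrt(17))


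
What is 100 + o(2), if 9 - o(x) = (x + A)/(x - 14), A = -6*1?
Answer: 326/3 ≈ 108.67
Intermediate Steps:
A = -6
o(x) = 9 - (-6 + x)/(-14 + x) (o(x) = 9 - (x - 6)/(x - 14) = 9 - (-6 + x)/(-14 + x))
100 + o(2) = 100 + 8*(-15 + 2)/(-14 + 2) = 100 + 8*(-13)/(-12) = 100 + 8*(-1/12)*(-13) = 100 + 26/3 = 326/3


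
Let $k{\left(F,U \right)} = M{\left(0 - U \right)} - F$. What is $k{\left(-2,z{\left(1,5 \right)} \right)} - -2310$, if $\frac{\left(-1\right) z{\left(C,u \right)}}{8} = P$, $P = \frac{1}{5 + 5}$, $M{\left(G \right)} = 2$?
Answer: $2314$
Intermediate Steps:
$P = \frac{1}{10} \approx 0.1$
$z{\left(C,u \right)} = - \frac{4}{5}$ ($z{\left(C,u \right)} = \left(-8\right) \frac{1}{10} = - \frac{4}{5}$)
$k{\left(F,U \right)} = 2 - F$
$k{\left(-2,z{\left(1,5 \right)} \right)} - -2310 = \left(2 - -2\right) - -2310 = \left(2 + 2\right) + 2310 = 4 + 2310 = 2314$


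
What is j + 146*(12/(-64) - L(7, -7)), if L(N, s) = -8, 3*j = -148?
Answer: 26191/24 ≈ 1091.3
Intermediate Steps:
j = -148/3 (j = (⅓)*(-148) = -148/3 ≈ -49.333)
j + 146*(12/(-64) - L(7, -7)) = -148/3 + 146*(12/(-64) - 1*(-8)) = -148/3 + 146*(12*(-1/64) + 8) = -148/3 + 146*(-3/16 + 8) = -148/3 + 146*(125/16) = -148/3 + 9125/8 = 26191/24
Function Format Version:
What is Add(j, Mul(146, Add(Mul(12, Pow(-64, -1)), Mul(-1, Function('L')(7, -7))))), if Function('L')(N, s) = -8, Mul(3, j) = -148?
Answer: Rational(26191, 24) ≈ 1091.3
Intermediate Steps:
j = Rational(-148, 3) (j = Mul(Rational(1, 3), -148) = Rational(-148, 3) ≈ -49.333)
Add(j, Mul(146, Add(Mul(12, Pow(-64, -1)), Mul(-1, Function('L')(7, -7))))) = Add(Rational(-148, 3), Mul(146, Add(Mul(12, Pow(-64, -1)), Mul(-1, -8)))) = Add(Rational(-148, 3), Mul(146, Add(Mul(12, Rational(-1, 64)), 8))) = Add(Rational(-148, 3), Mul(146, Add(Rational(-3, 16), 8))) = Add(Rational(-148, 3), Mul(146, Rational(125, 16))) = Add(Rational(-148, 3), Rational(9125, 8)) = Rational(26191, 24)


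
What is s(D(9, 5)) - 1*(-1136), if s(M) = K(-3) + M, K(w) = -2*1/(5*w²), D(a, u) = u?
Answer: 51343/45 ≈ 1141.0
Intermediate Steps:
K(w) = -2/(5*w²)
s(M) = -2/45 + M (s(M) = -⅖/(-3)² + M = -⅖*⅑ + M = -2/45 + M)
s(D(9, 5)) - 1*(-1136) = (-2/45 + 5) - 1*(-1136) = 223/45 + 1136 = 51343/45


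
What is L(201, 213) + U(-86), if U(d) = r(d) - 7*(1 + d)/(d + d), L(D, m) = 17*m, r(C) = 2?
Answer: 622561/172 ≈ 3619.5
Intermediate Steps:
U(d) = 2 - 7*(1 + d)/(2*d) (U(d) = 2 - 7*(1 + d)/(d + d) = 2 - 7*(1 + d)/(2*d))
L(201, 213) + U(-86) = 17*213 + (½)*(-7 - 3*(-86))/(-86) = 3621 + (½)*(-1/86)*(-7 + 258) = 3621 + (½)*(-1/86)*251 = 3621 - 251/172 = 622561/172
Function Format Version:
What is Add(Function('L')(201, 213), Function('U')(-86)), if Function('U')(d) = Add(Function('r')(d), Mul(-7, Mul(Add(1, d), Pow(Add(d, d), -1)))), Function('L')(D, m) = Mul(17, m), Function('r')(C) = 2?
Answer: Rational(622561, 172) ≈ 3619.5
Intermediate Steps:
Function('U')(d) = Add(2, Mul(Rational(-7, 2), Pow(d, -1), Add(1, d))) (Function('U')(d) = Add(2, Mul(-7, Mul(Add(1, d), Pow(Add(d, d), -1)))) = Add(2, Mul(-7, Mul(Add(1, d), Pow(Mul(2, d), -1)))) = Add(2, Mul(-7, Mul(Add(1, d), Mul(Rational(1, 2), Pow(d, -1))))) = Add(2, Mul(-7, Mul(Rational(1, 2), Pow(d, -1), Add(1, d)))) = Add(2, Mul(Rational(-7, 2), Pow(d, -1), Add(1, d))))
Add(Function('L')(201, 213), Function('U')(-86)) = Add(Mul(17, 213), Mul(Rational(1, 2), Pow(-86, -1), Add(-7, Mul(-3, -86)))) = Add(3621, Mul(Rational(1, 2), Rational(-1, 86), Add(-7, 258))) = Add(3621, Mul(Rational(1, 2), Rational(-1, 86), 251)) = Add(3621, Rational(-251, 172)) = Rational(622561, 172)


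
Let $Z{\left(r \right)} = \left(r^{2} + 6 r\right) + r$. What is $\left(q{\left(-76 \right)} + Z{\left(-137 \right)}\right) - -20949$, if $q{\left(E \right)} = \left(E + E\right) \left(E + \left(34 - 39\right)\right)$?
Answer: $51071$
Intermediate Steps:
$Z{\left(r \right)} = r^{2} + 7 r$
$q{\left(E \right)} = 2 E \left(-5 + E\right)$ ($q{\left(E \right)} = 2 E \left(E - 5\right) = 2 E \left(-5 + E\right)$)
$\left(q{\left(-76 \right)} + Z{\left(-137 \right)}\right) - -20949 = \left(2 \left(-76\right) \left(-5 - 76\right) - 137 \left(7 - 137\right)\right) - -20949 = \left(2 \left(-76\right) \left(-81\right) - -17810\right) + 20949 = \left(12312 + 17810\right) + 20949 = 30122 + 20949 = 51071$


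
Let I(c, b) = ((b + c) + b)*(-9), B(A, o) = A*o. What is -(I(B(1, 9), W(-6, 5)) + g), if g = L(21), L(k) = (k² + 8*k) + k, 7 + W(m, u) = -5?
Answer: -765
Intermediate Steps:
W(m, u) = -12 (W(m, u) = -7 - 5 = -12)
L(k) = k² + 9*k
g = 630 (g = 21*(9 + 21) = 21*30 = 630)
I(c, b) = -18*b - 9*c (I(c, b) = (c + 2*b)*(-9) = -18*b - 9*c)
-(I(B(1, 9), W(-6, 5)) + g) = -((-18*(-12) - 9*9) + 630) = -((216 - 9*9) + 630) = -((216 - 81) + 630) = -(135 + 630) = -1*765 = -765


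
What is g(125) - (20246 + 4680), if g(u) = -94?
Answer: -25020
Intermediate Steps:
g(125) - (20246 + 4680) = -94 - (20246 + 4680) = -94 - 1*24926 = -94 - 24926 = -25020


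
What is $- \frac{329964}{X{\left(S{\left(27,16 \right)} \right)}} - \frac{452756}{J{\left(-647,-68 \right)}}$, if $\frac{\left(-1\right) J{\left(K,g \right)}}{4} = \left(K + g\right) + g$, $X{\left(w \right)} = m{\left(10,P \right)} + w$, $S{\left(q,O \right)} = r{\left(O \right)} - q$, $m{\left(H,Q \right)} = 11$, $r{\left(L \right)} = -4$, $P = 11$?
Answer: $\frac{64024508}{3915} \approx 16354.0$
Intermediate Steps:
$S{\left(q,O \right)} = -4 - q$
$X{\left(w \right)} = 11 + w$
$J{\left(K,g \right)} = - 8 g - 4 K$ ($J{\left(K,g \right)} = - 4 \left(\left(K + g\right) + g\right) = - 4 \left(K + 2 g\right) = - 8 g - 4 K$)
$- \frac{329964}{X{\left(S{\left(27,16 \right)} \right)}} - \frac{452756}{J{\left(-647,-68 \right)}} = - \frac{329964}{11 - 31} - \frac{452756}{\left(-8\right) \left(-68\right) - -2588} = - \frac{329964}{11 - 31} - \frac{452756}{544 + 2588} = - \frac{329964}{11 - 31} - \frac{452756}{3132} = - \frac{329964}{-20} - \frac{113189}{783} = \left(-329964\right) \left(- \frac{1}{20}\right) - \frac{113189}{783} = \frac{82491}{5} - \frac{113189}{783} = \frac{64024508}{3915}$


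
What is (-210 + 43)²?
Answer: 27889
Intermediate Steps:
(-210 + 43)² = (-167)² = 27889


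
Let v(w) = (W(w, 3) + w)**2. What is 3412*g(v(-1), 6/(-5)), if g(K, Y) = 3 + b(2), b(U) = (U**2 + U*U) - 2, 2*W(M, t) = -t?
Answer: 30708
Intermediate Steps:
W(M, t) = -t/2 (W(M, t) = (-t)/2 = -t/2)
v(w) = (-3/2 + w)**2 (v(w) = (-1/2*3 + w)**2 = (-3/2 + w)**2)
b(U) = -2 + 2*U**2 (b(U) = (U**2 + U**2) - 2 = 2*U**2 - 2 = -2 + 2*U**2)
g(K, Y) = 9 (g(K, Y) = 3 + (-2 + 2*2**2) = 3 + (-2 + 2*4) = 3 + (-2 + 8) = 3 + 6 = 9)
3412*g(v(-1), 6/(-5)) = 3412*9 = 30708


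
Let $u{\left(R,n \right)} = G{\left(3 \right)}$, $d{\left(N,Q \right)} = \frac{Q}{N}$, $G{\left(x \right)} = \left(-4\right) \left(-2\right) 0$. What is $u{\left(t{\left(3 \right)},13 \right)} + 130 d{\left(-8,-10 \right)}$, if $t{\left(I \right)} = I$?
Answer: $\frac{325}{2} \approx 162.5$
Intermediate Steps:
$G{\left(x \right)} = 0$ ($G{\left(x \right)} = 8 \cdot 0 = 0$)
$u{\left(R,n \right)} = 0$
$u{\left(t{\left(3 \right)},13 \right)} + 130 d{\left(-8,-10 \right)} = 0 + 130 \left(- \frac{10}{-8}\right) = 0 + 130 \left(\left(-10\right) \left(- \frac{1}{8}\right)\right) = 0 + 130 \cdot \frac{5}{4} = 0 + \frac{325}{2} = \frac{325}{2}$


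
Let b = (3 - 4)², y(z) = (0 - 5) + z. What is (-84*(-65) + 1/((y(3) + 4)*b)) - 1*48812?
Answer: -86703/2 ≈ -43352.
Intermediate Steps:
y(z) = -5 + z
b = 1 (b = (-1)² = 1)
(-84*(-65) + 1/((y(3) + 4)*b)) - 1*48812 = (-84*(-65) + 1/(((-5 + 3) + 4)*1)) - 1*48812 = (5460 + 1/((-2 + 4)*1)) - 48812 = (5460 + 1/(2*1)) - 48812 = (5460 + 1/2) - 48812 = (5460 + ½) - 48812 = 10921/2 - 48812 = -86703/2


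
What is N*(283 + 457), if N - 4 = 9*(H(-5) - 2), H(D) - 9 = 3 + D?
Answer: 36260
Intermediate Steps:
H(D) = 12 + D (H(D) = 9 + (3 + D) = 12 + D)
N = 49 (N = 4 + 9*((12 - 5) - 2) = 4 + 9*(7 - 2) = 4 + 9*5 = 4 + 45 = 49)
N*(283 + 457) = 49*(283 + 457) = 49*740 = 36260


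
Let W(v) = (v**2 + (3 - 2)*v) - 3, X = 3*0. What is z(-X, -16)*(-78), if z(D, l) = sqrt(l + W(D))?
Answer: -78*I*sqrt(19) ≈ -339.99*I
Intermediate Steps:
X = 0
W(v) = -3 + v + v**2 (W(v) = (v**2 + 1*v) - 3 = (v**2 + v) - 3 = (v + v**2) - 3 = -3 + v + v**2)
z(D, l) = sqrt(-3 + D + l + D**2) (z(D, l) = sqrt(l + (-3 + D + D**2)) = sqrt(-3 + D + l + D**2))
z(-X, -16)*(-78) = sqrt(-3 - 1*0 - 16 + (-1*0)**2)*(-78) = sqrt(-3 + 0 - 16 + 0**2)*(-78) = sqrt(-3 + 0 - 16 + 0)*(-78) = sqrt(-19)*(-78) = (I*sqrt(19))*(-78) = -78*I*sqrt(19)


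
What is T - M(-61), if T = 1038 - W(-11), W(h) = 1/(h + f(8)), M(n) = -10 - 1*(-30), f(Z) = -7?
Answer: 18325/18 ≈ 1018.1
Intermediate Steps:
M(n) = 20 (M(n) = -10 + 30 = 20)
W(h) = 1/(-7 + h) (W(h) = 1/(h - 7) = 1/(-7 + h))
T = 18685/18 (T = 1038 - 1/(-7 - 11) = 1038 - 1/(-18) = 1038 - 1*(-1/18) = 1038 + 1/18 = 18685/18 ≈ 1038.1)
T - M(-61) = 18685/18 - 1*20 = 18685/18 - 20 = 18325/18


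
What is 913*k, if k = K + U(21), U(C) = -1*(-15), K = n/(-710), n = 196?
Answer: 4772251/355 ≈ 13443.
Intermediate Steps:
K = -98/355 (K = 196/(-710) = 196*(-1/710) = -98/355 ≈ -0.27606)
U(C) = 15
k = 5227/355 (k = -98/355 + 15 = 5227/355 ≈ 14.724)
913*k = 913*(5227/355) = 4772251/355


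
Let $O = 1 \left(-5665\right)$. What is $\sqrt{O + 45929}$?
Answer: $2 \sqrt{10066} \approx 200.66$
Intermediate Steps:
$O = -5665$
$\sqrt{O + 45929} = \sqrt{-5665 + 45929} = \sqrt{40264} = 2 \sqrt{10066}$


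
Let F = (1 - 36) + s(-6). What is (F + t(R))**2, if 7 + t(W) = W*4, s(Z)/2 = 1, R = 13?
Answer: 144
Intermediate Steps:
s(Z) = 2 (s(Z) = 2*1 = 2)
t(W) = -7 + 4*W (t(W) = -7 + W*4 = -7 + 4*W)
F = -33 (F = (1 - 36) + 2 = -35 + 2 = -33)
(F + t(R))**2 = (-33 + (-7 + 4*13))**2 = (-33 + (-7 + 52))**2 = (-33 + 45)**2 = 12**2 = 144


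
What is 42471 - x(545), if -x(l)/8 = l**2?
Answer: 2418671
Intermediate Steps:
x(l) = -8*l**2
42471 - x(545) = 42471 - (-8)*545**2 = 42471 - (-8)*297025 = 42471 - 1*(-2376200) = 42471 + 2376200 = 2418671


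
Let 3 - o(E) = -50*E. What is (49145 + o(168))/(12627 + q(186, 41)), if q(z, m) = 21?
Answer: 14387/3162 ≈ 4.5500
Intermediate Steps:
o(E) = 3 + 50*E (o(E) = 3 - (-50)*E = 3 + 50*E)
(49145 + o(168))/(12627 + q(186, 41)) = (49145 + (3 + 50*168))/(12627 + 21) = (49145 + (3 + 8400))/12648 = (49145 + 8403)*(1/12648) = 57548*(1/12648) = 14387/3162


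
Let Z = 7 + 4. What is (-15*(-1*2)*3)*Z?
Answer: 990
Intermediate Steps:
Z = 11
(-15*(-1*2)*3)*Z = -15*(-1*2)*3*11 = -(-30)*3*11 = -15*(-6)*11 = 90*11 = 990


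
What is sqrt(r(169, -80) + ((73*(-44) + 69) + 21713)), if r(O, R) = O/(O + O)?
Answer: sqrt(74282)/2 ≈ 136.27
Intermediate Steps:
r(O, R) = 1/2 (r(O, R) = O/((2*O)) = O*(1/(2*O)) = 1/2)
sqrt(r(169, -80) + ((73*(-44) + 69) + 21713)) = sqrt(1/2 + ((73*(-44) + 69) + 21713)) = sqrt(1/2 + ((-3212 + 69) + 21713)) = sqrt(1/2 + (-3143 + 21713)) = sqrt(1/2 + 18570) = sqrt(37141/2) = sqrt(74282)/2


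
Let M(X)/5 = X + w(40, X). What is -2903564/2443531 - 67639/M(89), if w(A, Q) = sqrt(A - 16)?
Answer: -14824388629041/96482821535 + 135278*sqrt(6)/39485 ≈ -145.26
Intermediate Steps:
w(A, Q) = sqrt(-16 + A)
M(X) = 5*X + 10*sqrt(6) (M(X) = 5*(X + sqrt(-16 + 40)) = 5*(X + sqrt(24)) = 5*(X + 2*sqrt(6)) = 5*X + 10*sqrt(6))
-2903564/2443531 - 67639/M(89) = -2903564/2443531 - 67639/(5*89 + 10*sqrt(6)) = -2903564*1/2443531 - 67639/(445 + 10*sqrt(6)) = -2903564/2443531 - 67639/(445 + 10*sqrt(6))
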